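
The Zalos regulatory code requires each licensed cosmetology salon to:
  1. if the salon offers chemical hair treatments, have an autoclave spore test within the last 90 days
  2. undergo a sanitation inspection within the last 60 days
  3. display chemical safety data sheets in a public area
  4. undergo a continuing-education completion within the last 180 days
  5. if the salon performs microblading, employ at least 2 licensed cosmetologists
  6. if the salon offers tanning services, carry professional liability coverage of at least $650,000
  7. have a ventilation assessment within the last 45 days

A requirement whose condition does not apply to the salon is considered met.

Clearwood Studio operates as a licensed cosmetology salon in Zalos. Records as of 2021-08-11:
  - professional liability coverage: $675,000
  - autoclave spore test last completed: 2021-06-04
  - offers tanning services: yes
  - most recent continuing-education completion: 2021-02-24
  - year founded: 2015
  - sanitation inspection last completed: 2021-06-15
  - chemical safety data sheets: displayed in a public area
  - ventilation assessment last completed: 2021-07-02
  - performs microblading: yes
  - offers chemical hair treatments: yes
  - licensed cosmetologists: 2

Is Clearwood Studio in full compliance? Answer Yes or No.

Yes

1. condition 'offers chemical hair treatments' holds; autoclave spore test 68 days ago vs limit 90 → met
2. sanitation inspection 57 days ago vs limit 60 → met
3. chemical safety data sheets present → met
4. continuing-education completion 168 days ago vs limit 180 → met
5. condition 'performs microblading' holds; licensed cosmetologists 2 ≥ 2 → met
6. condition 'offers tanning services' holds; professional liability coverage $675,000 ≥ $650,000 → met
7. ventilation assessment 40 days ago vs limit 45 → met
All met.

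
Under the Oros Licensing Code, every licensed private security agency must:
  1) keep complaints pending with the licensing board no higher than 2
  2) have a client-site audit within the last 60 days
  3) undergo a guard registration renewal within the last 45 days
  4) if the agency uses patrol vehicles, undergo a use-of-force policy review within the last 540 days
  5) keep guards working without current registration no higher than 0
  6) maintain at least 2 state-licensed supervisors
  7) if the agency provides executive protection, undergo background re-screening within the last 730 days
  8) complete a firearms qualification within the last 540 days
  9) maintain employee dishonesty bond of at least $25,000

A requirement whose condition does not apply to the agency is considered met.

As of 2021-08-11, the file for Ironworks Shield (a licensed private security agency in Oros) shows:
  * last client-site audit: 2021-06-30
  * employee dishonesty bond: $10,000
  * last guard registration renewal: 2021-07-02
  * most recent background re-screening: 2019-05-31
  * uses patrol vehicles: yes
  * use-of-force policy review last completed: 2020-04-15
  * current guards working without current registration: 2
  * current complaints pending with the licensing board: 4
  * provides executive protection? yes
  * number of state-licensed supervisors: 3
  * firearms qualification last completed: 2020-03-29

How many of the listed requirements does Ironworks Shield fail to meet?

1. complaints pending with the licensing board 4 > 2 → not met
2. client-site audit 42 days ago vs limit 60 → met
3. guard registration renewal 40 days ago vs limit 45 → met
4. condition 'uses patrol vehicles' holds; use-of-force policy review 483 days ago vs limit 540 → met
5. guards working without current registration 2 > 0 → not met
6. state-licensed supervisors 3 ≥ 2 → met
7. condition 'provides executive protection' holds; background re-screening 803 days ago vs limit 730 → not met
8. firearms qualification 500 days ago vs limit 540 → met
9. employee dishonesty bond $10,000 < $25,000 → not met
Not met: 4 of 9

4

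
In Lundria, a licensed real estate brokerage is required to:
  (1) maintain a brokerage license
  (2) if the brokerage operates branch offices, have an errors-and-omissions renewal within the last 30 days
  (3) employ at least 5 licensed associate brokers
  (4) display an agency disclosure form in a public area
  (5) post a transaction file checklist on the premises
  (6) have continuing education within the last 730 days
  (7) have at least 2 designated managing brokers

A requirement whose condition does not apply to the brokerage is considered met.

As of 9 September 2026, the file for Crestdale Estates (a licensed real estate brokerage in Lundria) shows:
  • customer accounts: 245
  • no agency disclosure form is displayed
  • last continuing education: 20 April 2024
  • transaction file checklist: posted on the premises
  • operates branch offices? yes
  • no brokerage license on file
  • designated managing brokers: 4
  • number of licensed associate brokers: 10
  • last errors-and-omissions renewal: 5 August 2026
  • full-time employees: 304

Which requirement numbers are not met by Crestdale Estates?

1. brokerage license absent → not met
2. condition 'operates branch offices' holds; errors-and-omissions renewal 35 days ago vs limit 30 → not met
3. licensed associate brokers 10 ≥ 5 → met
4. agency disclosure form absent → not met
5. transaction file checklist present → met
6. continuing education 872 days ago vs limit 730 → not met
7. designated managing brokers 4 ≥ 2 → met
Not met: 1, 2, 4, 6

1, 2, 4, 6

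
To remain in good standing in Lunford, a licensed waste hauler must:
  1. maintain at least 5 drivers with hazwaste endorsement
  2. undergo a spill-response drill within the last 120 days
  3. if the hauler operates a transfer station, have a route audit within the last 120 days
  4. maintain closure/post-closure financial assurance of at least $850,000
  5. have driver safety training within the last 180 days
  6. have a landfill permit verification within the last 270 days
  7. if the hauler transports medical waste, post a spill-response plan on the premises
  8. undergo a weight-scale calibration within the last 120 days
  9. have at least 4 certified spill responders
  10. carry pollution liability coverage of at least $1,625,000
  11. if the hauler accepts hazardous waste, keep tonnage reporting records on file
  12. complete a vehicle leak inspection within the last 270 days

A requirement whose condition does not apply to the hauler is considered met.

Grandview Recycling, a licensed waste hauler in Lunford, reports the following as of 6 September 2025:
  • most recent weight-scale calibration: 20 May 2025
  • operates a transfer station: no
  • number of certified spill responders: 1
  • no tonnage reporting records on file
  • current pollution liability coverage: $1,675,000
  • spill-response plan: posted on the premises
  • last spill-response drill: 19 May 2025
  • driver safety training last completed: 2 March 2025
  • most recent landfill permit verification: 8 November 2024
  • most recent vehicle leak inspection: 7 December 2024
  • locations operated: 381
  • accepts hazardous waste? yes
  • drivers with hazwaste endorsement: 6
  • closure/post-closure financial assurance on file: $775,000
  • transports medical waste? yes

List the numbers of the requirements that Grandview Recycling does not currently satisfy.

1. drivers with hazwaste endorsement 6 ≥ 5 → met
2. spill-response drill 110 days ago vs limit 120 → met
3. condition 'operates a transfer station' does not hold → requirement n/a → met
4. closure/post-closure financial assurance $775,000 < $850,000 → not met
5. driver safety training 188 days ago vs limit 180 → not met
6. landfill permit verification 302 days ago vs limit 270 → not met
7. condition 'transports medical waste' holds; spill-response plan present → met
8. weight-scale calibration 109 days ago vs limit 120 → met
9. certified spill responders 1 < 4 → not met
10. pollution liability coverage $1,675,000 ≥ $1,625,000 → met
11. condition 'accepts hazardous waste' holds; tonnage reporting records absent → not met
12. vehicle leak inspection 273 days ago vs limit 270 → not met
Not met: 4, 5, 6, 9, 11, 12

4, 5, 6, 9, 11, 12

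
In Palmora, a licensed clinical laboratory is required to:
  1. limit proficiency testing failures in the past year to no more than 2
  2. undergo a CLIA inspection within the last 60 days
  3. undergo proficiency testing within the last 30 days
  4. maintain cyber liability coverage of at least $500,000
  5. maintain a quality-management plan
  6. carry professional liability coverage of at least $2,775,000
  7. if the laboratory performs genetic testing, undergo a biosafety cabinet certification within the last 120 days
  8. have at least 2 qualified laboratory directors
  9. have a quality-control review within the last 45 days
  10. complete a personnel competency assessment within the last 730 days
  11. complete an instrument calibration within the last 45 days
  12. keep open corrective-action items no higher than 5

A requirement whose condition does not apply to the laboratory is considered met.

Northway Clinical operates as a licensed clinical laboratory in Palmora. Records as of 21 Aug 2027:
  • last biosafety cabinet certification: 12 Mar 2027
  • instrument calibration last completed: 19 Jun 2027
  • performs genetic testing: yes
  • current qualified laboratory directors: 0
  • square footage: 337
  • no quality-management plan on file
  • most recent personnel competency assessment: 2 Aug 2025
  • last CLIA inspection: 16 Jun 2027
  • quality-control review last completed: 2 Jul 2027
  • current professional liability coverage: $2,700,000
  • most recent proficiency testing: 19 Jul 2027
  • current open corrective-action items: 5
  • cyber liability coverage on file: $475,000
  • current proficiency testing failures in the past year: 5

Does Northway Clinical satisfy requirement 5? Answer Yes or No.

5. quality-management plan absent → not met

No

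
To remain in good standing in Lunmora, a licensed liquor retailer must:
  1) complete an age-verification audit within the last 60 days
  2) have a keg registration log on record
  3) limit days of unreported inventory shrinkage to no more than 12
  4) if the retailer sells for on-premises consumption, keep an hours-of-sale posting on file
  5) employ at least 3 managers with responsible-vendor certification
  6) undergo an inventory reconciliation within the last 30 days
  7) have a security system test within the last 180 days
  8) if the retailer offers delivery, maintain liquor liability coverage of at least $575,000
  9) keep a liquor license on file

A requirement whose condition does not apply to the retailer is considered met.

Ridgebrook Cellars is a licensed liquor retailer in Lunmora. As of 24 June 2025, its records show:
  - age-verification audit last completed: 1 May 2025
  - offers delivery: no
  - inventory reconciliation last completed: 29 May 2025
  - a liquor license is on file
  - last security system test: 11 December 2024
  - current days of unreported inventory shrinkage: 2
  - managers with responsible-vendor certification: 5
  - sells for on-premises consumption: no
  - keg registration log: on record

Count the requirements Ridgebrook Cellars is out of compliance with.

1. age-verification audit 54 days ago vs limit 60 → met
2. keg registration log present → met
3. days of unreported inventory shrinkage 2 ≤ 12 → met
4. condition 'sells for on-premises consumption' does not hold → requirement n/a → met
5. managers with responsible-vendor certification 5 ≥ 3 → met
6. inventory reconciliation 26 days ago vs limit 30 → met
7. security system test 195 days ago vs limit 180 → not met
8. condition 'offers delivery' does not hold → requirement n/a → met
9. liquor license present → met
Not met: 1 of 9

1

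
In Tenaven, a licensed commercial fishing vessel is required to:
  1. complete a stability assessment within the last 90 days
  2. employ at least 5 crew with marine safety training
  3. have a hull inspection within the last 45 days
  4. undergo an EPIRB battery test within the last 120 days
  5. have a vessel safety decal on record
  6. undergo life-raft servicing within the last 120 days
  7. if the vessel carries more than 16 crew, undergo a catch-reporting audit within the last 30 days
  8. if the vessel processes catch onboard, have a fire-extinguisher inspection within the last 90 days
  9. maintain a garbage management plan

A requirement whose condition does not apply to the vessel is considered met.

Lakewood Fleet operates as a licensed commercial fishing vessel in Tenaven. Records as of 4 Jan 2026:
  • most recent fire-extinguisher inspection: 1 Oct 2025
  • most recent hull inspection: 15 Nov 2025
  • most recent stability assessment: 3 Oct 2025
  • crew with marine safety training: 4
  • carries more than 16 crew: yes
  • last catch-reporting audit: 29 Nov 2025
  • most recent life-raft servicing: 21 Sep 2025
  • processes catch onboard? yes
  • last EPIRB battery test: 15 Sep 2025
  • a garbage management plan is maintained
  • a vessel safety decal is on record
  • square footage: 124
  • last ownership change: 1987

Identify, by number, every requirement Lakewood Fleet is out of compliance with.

1. stability assessment 93 days ago vs limit 90 → not met
2. crew with marine safety training 4 < 5 → not met
3. hull inspection 50 days ago vs limit 45 → not met
4. EPIRB battery test 111 days ago vs limit 120 → met
5. vessel safety decal present → met
6. life-raft servicing 105 days ago vs limit 120 → met
7. condition 'carries more than 16 crew' holds; catch-reporting audit 36 days ago vs limit 30 → not met
8. condition 'processes catch onboard' holds; fire-extinguisher inspection 95 days ago vs limit 90 → not met
9. garbage management plan present → met
Not met: 1, 2, 3, 7, 8

1, 2, 3, 7, 8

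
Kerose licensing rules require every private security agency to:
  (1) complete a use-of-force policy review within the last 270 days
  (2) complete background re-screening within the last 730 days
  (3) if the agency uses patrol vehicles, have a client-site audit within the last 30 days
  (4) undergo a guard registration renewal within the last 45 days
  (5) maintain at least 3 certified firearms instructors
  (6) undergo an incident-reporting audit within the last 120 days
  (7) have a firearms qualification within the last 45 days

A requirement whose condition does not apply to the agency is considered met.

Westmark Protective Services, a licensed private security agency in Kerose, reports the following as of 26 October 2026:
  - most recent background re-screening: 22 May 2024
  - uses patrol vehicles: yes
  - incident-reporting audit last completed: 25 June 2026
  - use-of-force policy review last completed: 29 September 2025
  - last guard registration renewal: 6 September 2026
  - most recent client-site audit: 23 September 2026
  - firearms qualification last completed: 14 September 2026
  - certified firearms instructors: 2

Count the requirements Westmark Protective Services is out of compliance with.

1. use-of-force policy review 392 days ago vs limit 270 → not met
2. background re-screening 887 days ago vs limit 730 → not met
3. condition 'uses patrol vehicles' holds; client-site audit 33 days ago vs limit 30 → not met
4. guard registration renewal 50 days ago vs limit 45 → not met
5. certified firearms instructors 2 < 3 → not met
6. incident-reporting audit 123 days ago vs limit 120 → not met
7. firearms qualification 42 days ago vs limit 45 → met
Not met: 6 of 7

6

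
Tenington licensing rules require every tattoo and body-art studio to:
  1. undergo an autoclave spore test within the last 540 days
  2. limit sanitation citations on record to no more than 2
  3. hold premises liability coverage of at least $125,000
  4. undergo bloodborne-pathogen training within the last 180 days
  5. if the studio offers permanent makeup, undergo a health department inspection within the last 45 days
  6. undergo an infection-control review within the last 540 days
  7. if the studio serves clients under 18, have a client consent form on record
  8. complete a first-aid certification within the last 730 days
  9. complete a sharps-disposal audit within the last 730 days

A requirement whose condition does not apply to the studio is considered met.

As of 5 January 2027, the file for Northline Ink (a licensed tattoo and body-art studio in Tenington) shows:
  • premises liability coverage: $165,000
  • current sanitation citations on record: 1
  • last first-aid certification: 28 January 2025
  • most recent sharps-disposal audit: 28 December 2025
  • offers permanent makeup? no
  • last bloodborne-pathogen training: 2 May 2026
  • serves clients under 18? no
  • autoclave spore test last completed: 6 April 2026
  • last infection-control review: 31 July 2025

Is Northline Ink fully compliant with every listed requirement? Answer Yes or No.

No

1. autoclave spore test 274 days ago vs limit 540 → met
2. sanitation citations on record 1 ≤ 2 → met
3. premises liability coverage $165,000 ≥ $125,000 → met
4. bloodborne-pathogen training 248 days ago vs limit 180 → not met
5. condition 'offers permanent makeup' does not hold → requirement n/a → met
6. infection-control review 523 days ago vs limit 540 → met
7. condition 'serves clients under 18' does not hold → requirement n/a → met
8. first-aid certification 707 days ago vs limit 730 → met
9. sharps-disposal audit 373 days ago vs limit 730 → met
Not met: 4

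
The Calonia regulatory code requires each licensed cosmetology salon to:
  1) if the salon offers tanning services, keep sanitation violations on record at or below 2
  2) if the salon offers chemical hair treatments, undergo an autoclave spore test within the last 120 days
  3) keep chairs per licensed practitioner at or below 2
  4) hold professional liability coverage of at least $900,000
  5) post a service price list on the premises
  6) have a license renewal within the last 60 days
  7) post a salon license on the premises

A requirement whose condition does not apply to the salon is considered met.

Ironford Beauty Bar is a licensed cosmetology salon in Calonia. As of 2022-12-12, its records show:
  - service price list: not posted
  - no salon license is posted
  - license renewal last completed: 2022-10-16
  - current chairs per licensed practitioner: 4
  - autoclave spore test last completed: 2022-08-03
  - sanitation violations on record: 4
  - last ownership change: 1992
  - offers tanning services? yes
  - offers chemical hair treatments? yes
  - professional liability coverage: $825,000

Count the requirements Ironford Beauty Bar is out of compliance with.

1. condition 'offers tanning services' holds; sanitation violations on record 4 > 2 → not met
2. condition 'offers chemical hair treatments' holds; autoclave spore test 131 days ago vs limit 120 → not met
3. chairs per licensed practitioner 4 > 2 → not met
4. professional liability coverage $825,000 < $900,000 → not met
5. service price list absent → not met
6. license renewal 57 days ago vs limit 60 → met
7. salon license absent → not met
Not met: 6 of 7

6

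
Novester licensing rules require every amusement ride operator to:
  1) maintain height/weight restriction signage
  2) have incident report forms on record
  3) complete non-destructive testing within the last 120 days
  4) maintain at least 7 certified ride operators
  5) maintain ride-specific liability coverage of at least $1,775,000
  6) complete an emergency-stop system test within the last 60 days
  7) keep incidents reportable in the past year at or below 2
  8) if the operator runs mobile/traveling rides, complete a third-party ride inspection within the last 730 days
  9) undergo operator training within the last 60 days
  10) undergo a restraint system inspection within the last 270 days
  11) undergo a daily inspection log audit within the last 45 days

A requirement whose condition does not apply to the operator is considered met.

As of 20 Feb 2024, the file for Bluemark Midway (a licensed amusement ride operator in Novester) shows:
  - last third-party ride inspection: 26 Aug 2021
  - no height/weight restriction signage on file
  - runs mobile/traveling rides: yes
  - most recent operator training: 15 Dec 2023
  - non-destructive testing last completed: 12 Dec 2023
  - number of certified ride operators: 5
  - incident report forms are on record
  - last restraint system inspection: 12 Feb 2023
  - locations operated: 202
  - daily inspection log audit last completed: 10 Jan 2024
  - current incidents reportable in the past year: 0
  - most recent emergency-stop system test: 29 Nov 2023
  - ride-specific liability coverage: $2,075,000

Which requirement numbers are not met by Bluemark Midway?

1. height/weight restriction signage absent → not met
2. incident report forms present → met
3. non-destructive testing 70 days ago vs limit 120 → met
4. certified ride operators 5 < 7 → not met
5. ride-specific liability coverage $2,075,000 ≥ $1,775,000 → met
6. emergency-stop system test 83 days ago vs limit 60 → not met
7. incidents reportable in the past year 0 ≤ 2 → met
8. condition 'runs mobile/traveling rides' holds; third-party ride inspection 908 days ago vs limit 730 → not met
9. operator training 67 days ago vs limit 60 → not met
10. restraint system inspection 373 days ago vs limit 270 → not met
11. daily inspection log audit 41 days ago vs limit 45 → met
Not met: 1, 4, 6, 8, 9, 10

1, 4, 6, 8, 9, 10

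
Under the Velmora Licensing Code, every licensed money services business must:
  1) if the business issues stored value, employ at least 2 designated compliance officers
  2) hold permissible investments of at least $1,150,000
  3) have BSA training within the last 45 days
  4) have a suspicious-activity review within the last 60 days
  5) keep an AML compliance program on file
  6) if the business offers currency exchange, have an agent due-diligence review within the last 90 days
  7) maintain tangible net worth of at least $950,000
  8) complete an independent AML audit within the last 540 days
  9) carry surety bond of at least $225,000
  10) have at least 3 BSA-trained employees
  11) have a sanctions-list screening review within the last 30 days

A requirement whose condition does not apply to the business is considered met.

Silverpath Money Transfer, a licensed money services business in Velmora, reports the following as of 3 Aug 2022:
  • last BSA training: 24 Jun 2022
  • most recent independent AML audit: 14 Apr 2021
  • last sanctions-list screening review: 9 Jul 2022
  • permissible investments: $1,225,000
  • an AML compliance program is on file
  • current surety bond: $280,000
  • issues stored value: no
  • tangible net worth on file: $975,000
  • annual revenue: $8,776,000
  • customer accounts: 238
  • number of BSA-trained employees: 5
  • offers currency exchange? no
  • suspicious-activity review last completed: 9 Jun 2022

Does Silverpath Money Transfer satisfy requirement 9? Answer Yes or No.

Yes

9. surety bond $280,000 ≥ $225,000 → met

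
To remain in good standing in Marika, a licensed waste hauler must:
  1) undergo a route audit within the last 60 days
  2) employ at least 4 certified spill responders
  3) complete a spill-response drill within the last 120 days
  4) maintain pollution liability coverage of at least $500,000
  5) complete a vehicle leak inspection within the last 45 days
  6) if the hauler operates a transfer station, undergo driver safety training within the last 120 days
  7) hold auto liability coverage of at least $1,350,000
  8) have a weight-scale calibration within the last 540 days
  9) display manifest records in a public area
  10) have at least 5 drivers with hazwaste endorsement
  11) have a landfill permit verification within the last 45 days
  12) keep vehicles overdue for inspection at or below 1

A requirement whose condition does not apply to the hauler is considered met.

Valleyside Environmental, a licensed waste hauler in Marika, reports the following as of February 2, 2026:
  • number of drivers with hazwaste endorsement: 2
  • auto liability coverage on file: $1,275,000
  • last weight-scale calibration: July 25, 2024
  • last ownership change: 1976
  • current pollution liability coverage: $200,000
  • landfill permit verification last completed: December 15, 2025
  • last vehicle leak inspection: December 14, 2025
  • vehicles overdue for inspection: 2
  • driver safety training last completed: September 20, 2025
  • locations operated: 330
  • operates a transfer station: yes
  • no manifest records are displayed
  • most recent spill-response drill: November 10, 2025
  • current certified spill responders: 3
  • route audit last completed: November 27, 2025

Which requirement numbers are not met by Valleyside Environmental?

1, 2, 4, 5, 6, 7, 8, 9, 10, 11, 12

1. route audit 67 days ago vs limit 60 → not met
2. certified spill responders 3 < 4 → not met
3. spill-response drill 84 days ago vs limit 120 → met
4. pollution liability coverage $200,000 < $500,000 → not met
5. vehicle leak inspection 50 days ago vs limit 45 → not met
6. condition 'operates a transfer station' holds; driver safety training 135 days ago vs limit 120 → not met
7. auto liability coverage $1,275,000 < $1,350,000 → not met
8. weight-scale calibration 557 days ago vs limit 540 → not met
9. manifest records absent → not met
10. drivers with hazwaste endorsement 2 < 5 → not met
11. landfill permit verification 49 days ago vs limit 45 → not met
12. vehicles overdue for inspection 2 > 1 → not met
Not met: 1, 2, 4, 5, 6, 7, 8, 9, 10, 11, 12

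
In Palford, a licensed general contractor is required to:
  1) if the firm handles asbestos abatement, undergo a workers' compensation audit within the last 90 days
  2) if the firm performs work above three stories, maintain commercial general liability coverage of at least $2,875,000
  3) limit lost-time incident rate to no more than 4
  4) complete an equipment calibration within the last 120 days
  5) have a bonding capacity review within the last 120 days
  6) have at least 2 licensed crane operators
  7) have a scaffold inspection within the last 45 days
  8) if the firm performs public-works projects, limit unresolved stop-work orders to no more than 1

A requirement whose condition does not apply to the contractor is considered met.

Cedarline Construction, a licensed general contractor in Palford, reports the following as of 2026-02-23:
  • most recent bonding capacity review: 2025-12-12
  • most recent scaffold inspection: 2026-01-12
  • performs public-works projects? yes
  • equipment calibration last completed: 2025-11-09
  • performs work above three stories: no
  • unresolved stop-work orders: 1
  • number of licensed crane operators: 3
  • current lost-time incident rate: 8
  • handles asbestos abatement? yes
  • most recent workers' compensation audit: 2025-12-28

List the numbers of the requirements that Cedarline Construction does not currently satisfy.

3

1. condition 'handles asbestos abatement' holds; workers' compensation audit 57 days ago vs limit 90 → met
2. condition 'performs work above three stories' does not hold → requirement n/a → met
3. lost-time incident rate 8 > 4 → not met
4. equipment calibration 106 days ago vs limit 120 → met
5. bonding capacity review 73 days ago vs limit 120 → met
6. licensed crane operators 3 ≥ 2 → met
7. scaffold inspection 42 days ago vs limit 45 → met
8. condition 'performs public-works projects' holds; unresolved stop-work orders 1 ≤ 1 → met
Not met: 3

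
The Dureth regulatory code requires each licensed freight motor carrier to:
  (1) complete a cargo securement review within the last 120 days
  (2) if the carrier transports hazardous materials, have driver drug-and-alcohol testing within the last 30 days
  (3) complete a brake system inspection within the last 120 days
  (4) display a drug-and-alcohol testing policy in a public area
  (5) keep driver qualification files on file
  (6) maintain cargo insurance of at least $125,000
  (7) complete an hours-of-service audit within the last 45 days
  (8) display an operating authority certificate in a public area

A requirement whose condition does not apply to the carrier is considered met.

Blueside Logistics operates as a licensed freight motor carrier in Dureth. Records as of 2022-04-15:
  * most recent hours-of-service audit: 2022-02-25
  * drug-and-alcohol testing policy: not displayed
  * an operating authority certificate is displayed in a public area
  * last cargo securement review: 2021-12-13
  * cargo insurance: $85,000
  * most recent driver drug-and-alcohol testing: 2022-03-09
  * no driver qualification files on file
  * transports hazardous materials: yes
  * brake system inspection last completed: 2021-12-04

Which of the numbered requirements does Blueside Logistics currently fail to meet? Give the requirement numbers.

1, 2, 3, 4, 5, 6, 7

1. cargo securement review 123 days ago vs limit 120 → not met
2. condition 'transports hazardous materials' holds; driver drug-and-alcohol testing 37 days ago vs limit 30 → not met
3. brake system inspection 132 days ago vs limit 120 → not met
4. drug-and-alcohol testing policy absent → not met
5. driver qualification files absent → not met
6. cargo insurance $85,000 < $125,000 → not met
7. hours-of-service audit 49 days ago vs limit 45 → not met
8. operating authority certificate present → met
Not met: 1, 2, 3, 4, 5, 6, 7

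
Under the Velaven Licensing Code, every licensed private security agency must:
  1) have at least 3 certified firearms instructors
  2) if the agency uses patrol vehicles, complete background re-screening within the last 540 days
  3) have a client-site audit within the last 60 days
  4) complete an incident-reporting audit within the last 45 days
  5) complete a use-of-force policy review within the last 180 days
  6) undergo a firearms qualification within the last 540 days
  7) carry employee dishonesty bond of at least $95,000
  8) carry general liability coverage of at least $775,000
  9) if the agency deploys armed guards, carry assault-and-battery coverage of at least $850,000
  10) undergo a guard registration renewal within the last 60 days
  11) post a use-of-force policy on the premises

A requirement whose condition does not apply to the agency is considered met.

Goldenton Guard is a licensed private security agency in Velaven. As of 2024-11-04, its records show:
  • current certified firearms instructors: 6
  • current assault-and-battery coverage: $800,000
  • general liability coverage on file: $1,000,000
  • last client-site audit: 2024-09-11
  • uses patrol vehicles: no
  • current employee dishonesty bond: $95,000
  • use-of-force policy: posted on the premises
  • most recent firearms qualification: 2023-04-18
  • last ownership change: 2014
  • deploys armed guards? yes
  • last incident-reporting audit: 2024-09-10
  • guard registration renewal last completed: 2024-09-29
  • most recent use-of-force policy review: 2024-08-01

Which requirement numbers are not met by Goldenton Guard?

4, 6, 9

1. certified firearms instructors 6 ≥ 3 → met
2. condition 'uses patrol vehicles' does not hold → requirement n/a → met
3. client-site audit 54 days ago vs limit 60 → met
4. incident-reporting audit 55 days ago vs limit 45 → not met
5. use-of-force policy review 95 days ago vs limit 180 → met
6. firearms qualification 566 days ago vs limit 540 → not met
7. employee dishonesty bond $95,000 ≥ $95,000 → met
8. general liability coverage $1,000,000 ≥ $775,000 → met
9. condition 'deploys armed guards' holds; assault-and-battery coverage $800,000 < $850,000 → not met
10. guard registration renewal 36 days ago vs limit 60 → met
11. use-of-force policy present → met
Not met: 4, 6, 9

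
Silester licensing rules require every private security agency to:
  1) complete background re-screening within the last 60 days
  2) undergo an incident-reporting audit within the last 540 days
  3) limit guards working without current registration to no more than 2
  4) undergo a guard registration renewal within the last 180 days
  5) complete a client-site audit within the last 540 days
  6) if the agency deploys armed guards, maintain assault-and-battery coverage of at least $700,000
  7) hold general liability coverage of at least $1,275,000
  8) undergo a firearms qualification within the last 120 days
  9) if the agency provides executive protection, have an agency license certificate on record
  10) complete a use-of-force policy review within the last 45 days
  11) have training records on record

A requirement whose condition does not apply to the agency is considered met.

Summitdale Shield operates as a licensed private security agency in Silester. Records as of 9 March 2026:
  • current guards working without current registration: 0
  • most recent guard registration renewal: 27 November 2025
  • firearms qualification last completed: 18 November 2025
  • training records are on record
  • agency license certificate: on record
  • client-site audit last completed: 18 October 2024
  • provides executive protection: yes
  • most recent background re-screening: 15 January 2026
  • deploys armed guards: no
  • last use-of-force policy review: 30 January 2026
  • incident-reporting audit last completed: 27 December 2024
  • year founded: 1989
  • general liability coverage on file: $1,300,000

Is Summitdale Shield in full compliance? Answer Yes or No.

1. background re-screening 53 days ago vs limit 60 → met
2. incident-reporting audit 437 days ago vs limit 540 → met
3. guards working without current registration 0 ≤ 2 → met
4. guard registration renewal 102 days ago vs limit 180 → met
5. client-site audit 507 days ago vs limit 540 → met
6. condition 'deploys armed guards' does not hold → requirement n/a → met
7. general liability coverage $1,300,000 ≥ $1,275,000 → met
8. firearms qualification 111 days ago vs limit 120 → met
9. condition 'provides executive protection' holds; agency license certificate present → met
10. use-of-force policy review 38 days ago vs limit 45 → met
11. training records present → met
All met.

Yes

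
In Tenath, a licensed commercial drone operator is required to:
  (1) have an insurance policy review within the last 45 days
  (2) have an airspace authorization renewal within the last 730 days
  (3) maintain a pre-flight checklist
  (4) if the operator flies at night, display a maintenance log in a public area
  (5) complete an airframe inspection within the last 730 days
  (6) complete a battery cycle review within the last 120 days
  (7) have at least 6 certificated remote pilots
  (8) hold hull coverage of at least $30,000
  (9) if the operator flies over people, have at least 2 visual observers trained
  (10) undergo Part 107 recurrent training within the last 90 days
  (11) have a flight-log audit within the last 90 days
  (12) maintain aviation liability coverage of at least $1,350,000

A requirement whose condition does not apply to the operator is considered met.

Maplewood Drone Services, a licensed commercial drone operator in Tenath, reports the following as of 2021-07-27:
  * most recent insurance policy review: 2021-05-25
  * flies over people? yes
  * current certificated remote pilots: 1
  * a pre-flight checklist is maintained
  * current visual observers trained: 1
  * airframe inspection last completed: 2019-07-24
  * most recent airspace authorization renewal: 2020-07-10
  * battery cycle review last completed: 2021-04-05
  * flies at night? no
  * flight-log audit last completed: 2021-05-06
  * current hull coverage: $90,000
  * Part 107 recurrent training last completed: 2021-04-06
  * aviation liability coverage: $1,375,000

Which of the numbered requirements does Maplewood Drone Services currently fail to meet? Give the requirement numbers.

1, 5, 7, 9, 10

1. insurance policy review 63 days ago vs limit 45 → not met
2. airspace authorization renewal 382 days ago vs limit 730 → met
3. pre-flight checklist present → met
4. condition 'flies at night' does not hold → requirement n/a → met
5. airframe inspection 734 days ago vs limit 730 → not met
6. battery cycle review 113 days ago vs limit 120 → met
7. certificated remote pilots 1 < 6 → not met
8. hull coverage $90,000 ≥ $30,000 → met
9. condition 'flies over people' holds; visual observers trained 1 < 2 → not met
10. Part 107 recurrent training 112 days ago vs limit 90 → not met
11. flight-log audit 82 days ago vs limit 90 → met
12. aviation liability coverage $1,375,000 ≥ $1,350,000 → met
Not met: 1, 5, 7, 9, 10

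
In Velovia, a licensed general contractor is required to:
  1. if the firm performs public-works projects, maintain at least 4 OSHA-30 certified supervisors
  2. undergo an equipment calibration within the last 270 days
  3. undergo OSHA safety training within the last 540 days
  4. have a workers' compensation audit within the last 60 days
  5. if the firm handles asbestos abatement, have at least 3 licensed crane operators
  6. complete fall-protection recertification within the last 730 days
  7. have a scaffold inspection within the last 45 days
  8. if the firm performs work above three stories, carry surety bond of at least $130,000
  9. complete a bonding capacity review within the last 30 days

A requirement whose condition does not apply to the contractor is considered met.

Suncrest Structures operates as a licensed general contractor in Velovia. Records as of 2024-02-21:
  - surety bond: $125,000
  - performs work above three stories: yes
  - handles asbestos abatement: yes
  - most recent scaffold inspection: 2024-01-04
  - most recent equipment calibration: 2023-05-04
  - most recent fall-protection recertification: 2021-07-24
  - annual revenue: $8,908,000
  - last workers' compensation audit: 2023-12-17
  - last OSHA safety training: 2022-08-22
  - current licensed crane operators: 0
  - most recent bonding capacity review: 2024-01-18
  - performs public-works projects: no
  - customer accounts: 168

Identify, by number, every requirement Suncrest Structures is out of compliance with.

2, 3, 4, 5, 6, 7, 8, 9

1. condition 'performs public-works projects' does not hold → requirement n/a → met
2. equipment calibration 293 days ago vs limit 270 → not met
3. OSHA safety training 548 days ago vs limit 540 → not met
4. workers' compensation audit 66 days ago vs limit 60 → not met
5. condition 'handles asbestos abatement' holds; licensed crane operators 0 < 3 → not met
6. fall-protection recertification 942 days ago vs limit 730 → not met
7. scaffold inspection 48 days ago vs limit 45 → not met
8. condition 'performs work above three stories' holds; surety bond $125,000 < $130,000 → not met
9. bonding capacity review 34 days ago vs limit 30 → not met
Not met: 2, 3, 4, 5, 6, 7, 8, 9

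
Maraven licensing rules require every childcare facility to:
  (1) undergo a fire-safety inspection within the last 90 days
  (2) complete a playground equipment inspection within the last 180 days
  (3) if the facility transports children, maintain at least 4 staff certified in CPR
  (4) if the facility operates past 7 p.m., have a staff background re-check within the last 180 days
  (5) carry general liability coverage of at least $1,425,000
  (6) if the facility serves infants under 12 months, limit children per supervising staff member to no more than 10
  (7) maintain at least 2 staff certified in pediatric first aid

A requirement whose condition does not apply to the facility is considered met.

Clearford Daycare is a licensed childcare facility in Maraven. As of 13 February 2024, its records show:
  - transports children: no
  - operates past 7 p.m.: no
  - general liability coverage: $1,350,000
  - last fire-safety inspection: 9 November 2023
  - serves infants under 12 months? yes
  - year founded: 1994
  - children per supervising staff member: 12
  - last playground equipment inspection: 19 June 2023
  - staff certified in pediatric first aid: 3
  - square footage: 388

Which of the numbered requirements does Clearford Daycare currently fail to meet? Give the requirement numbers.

1. fire-safety inspection 96 days ago vs limit 90 → not met
2. playground equipment inspection 239 days ago vs limit 180 → not met
3. condition 'transports children' does not hold → requirement n/a → met
4. condition 'operates past 7 p.m.' does not hold → requirement n/a → met
5. general liability coverage $1,350,000 < $1,425,000 → not met
6. condition 'serves infants under 12 months' holds; children per supervising staff member 12 > 10 → not met
7. staff certified in pediatric first aid 3 ≥ 2 → met
Not met: 1, 2, 5, 6

1, 2, 5, 6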